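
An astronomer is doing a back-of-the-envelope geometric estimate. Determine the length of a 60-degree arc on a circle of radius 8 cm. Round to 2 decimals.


Shape: circular arc
Radius r = 8 cm, Angle = 60 degrees
Formula: L = (angle/360) * 2 * pi * r
2 * pi * r = 16 * pi
L = (60/360) * 16 * pi
L = 2.666667 * pi
L = 8.38
8.38 cm


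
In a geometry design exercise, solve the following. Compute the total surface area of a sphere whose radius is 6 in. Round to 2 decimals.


Shape: sphere
Radius r = 6 in
Formula: SA = 4 * pi * r^2
r^2 = 36
SA = 4 * pi * 36
SA = 144 * pi
SA = 452.39
452.39 in^2


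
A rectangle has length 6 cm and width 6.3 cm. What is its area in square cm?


Shape: rectangle
Length l = 6 cm, Width w = 6.3 cm
Formula: A = l * w
A = 6 * 6.3
A = 37.8
37.8 cm^2


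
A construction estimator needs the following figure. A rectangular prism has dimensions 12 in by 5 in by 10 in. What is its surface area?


Shape: rectangular prism
l = 12 in, w = 5 in, h = 10 in
Formula: SA = 2(lw + lh + wh)
lw = 60, lh = 120, wh = 50
lw + lh + wh = 230
SA = 2 * 230
SA = 460
460 in^2


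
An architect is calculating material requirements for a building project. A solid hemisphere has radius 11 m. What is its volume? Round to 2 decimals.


Shape: hemisphere (half of a sphere)
Radius r = 11 m
Formula: V = (1/2) * (4/3) * pi * r^3 = (2/3) * pi * r^3
r^3 = 1331
(2/3) * 1331 = 887.333333
V = 887.333333 * pi
V = 2787.64
2787.64 m^3


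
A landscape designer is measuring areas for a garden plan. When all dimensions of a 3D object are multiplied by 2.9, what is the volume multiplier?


Linear scale factor k = 2.9
Rule: under a linear scaling by k, volumes scale by k^3.
k^3 = 2.9 * 2.9 * 2.9
k^3 = 8.41 * 2.9
k^3 = 24.389
Volume scales by a factor of 24.389.
24.389 (dimensionless)


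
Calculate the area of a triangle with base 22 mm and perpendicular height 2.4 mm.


Shape: triangle
Base b = 22 mm, Height h = 2.4 mm
Formula: A = (1/2) * b * h
A = 0.5 * 22 * 2.4
A = 0.5 * 52.8
A = 26.4
26.4 mm^2


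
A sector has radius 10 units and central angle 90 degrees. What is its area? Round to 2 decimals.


Shape: circular sector
Radius r = 10 units, Angle = 90 degrees
Formula: A = (angle/360) * pi * r^2
r^2 = 100
Fraction of circle = 90/360
A = (90/360) * pi * 100
A = 25 * pi
A = 78.54
78.54 units^2


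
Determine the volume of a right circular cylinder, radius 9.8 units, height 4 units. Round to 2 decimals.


Shape: cylinder
Radius r = 9.8 units, Height h = 4 units
Formula: V = pi * r^2 * h
r^2 = 96.04
V = pi * 96.04 * 4
V = 384.16 * pi
V = 1206.87
1206.87 units^3


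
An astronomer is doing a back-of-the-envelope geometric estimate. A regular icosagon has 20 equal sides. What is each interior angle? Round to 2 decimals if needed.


Shape: regular icosagon (20 sides)
Formula: interior angle = (n - 2) * 180 / n
(n - 2) = 18
(n - 2) * 180 = 3240
angle = 3240 / 20
angle = 162
162 degrees


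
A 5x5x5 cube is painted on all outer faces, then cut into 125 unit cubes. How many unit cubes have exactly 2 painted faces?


Large cube: 5 x 5 x 5, cut into unit cubes.
n = 5, so n - 2 = 3
Cubes with 2 painted faces lie along the edges, excluding corners.
A cube has 12 edges; each contributes (n - 2) = 3 such cubes.
Count = 12 * 3 = 36
36 unit cubes


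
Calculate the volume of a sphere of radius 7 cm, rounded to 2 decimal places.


Shape: sphere
Radius r = 7 cm
Formula: V = (4/3) * pi * r^3
r^3 = 343
(4/3) * 343 = 457.333333
V = 457.333333 * pi
V = 1436.76
1436.76 cm^3


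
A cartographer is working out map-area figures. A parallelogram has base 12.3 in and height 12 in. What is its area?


Shape: parallelogram
Base b = 12.3 in, Height h = 12 in
Formula: A = b * h
A = 12.3 * 12
A = 147.6
147.6 in^2


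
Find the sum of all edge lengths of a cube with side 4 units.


Shape: cube
Side s = 4 units
A cube has 12 edges, all equal.
Formula: total edge length = 12 * s
Total = 12 * 4
Total = 48
48 units


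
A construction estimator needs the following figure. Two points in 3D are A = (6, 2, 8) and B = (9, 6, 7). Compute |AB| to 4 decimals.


3D distance between two points
P1 = (6, 2, 8), P2 = (9, 6, 7)
Formula: d = sqrt((x2-x1)^2 + (y2-y1)^2 + (z2-z1)^2)
dx = 9 - 6 = 3
dy = 6 - 2 = 4
dz = 7 - 8 = -1
dx^2 + dy^2 + dz^2 = 9 + 16 + 1 = 26
d = sqrt(26)
d = 5.099
5.099 units


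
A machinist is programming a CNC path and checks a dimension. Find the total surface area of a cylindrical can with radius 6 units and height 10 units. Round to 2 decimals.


Shape: closed cylinder
Radius r = 6 units, Height h = 10 units
Formula: SA = 2*pi*r^2 + 2*pi*r*h = 2*pi*r*(r + h)
r + h = 16
2 * r * (r + h) = 2 * 6 * 16 = 192
SA = 192 * pi
SA = 603.19
603.19 units^2


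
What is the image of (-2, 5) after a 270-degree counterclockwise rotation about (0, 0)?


Transformation: rotation about the origin
Original point: (-2, 5)
Rule for 270 deg counterclockwise: (x, y) -> (y, -x)
Apply: (-2, 5) -> (5, 2)
(5, 2)


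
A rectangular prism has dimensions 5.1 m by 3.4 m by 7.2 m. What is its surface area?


Shape: rectangular prism
l = 5.1 m, w = 3.4 m, h = 7.2 m
Formula: SA = 2(lw + lh + wh)
lw = 17.34, lh = 36.72, wh = 24.48
lw + lh + wh = 78.54
SA = 2 * 78.54
SA = 157.08
157.08 m^2


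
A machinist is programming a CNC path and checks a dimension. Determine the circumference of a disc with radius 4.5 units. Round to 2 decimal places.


Shape: circle
Radius r = 4.5 units
Formula: C = 2 * pi * r
C = 2 * pi * 4.5
C = 9 * pi
C = 28.27
28.27 units


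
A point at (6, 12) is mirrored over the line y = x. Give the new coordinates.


Transformation: reflection
Original point: (6, 12)
Rule for reflection over y = x: (x, y) -> (y, x)
Apply: (6, 12) -> (12, 6)
(12, 6)


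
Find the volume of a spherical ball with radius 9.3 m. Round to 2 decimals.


Shape: sphere
Radius r = 9.3 m
Formula: V = (4/3) * pi * r^3
r^3 = 804.357
(4/3) * 804.357 = 1072.476
V = 1072.476 * pi
V = 3369.28
3369.28 m^3


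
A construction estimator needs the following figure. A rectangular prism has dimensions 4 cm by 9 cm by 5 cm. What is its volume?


Shape: rectangular prism
l = 4 cm, w = 9 cm, h = 5 cm
Formula: V = l * w * h
V = 4 * 9 * 5
V = 36 * 5
V = 180
180 cm^3


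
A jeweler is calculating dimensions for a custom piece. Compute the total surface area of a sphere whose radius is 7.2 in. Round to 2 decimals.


Shape: sphere
Radius r = 7.2 in
Formula: SA = 4 * pi * r^2
r^2 = 51.84
SA = 4 * pi * 51.84
SA = 207.36 * pi
SA = 651.44
651.44 in^2


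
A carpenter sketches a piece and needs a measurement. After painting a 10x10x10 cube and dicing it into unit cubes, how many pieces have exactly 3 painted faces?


Large cube: 10 x 10 x 10, cut into unit cubes.
Cubes with 3 painted faces are at the corners. A cube always has 8 corners.
Count = 8
8 unit cubes


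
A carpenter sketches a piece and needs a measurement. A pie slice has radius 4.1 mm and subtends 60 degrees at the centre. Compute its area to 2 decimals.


Shape: circular sector
Radius r = 4.1 mm, Angle = 60 degrees
Formula: A = (angle/360) * pi * r^2
r^2 = 16.81
Fraction of circle = 60/360
A = (60/360) * pi * 16.81
A = 2.801667 * pi
A = 8.8
8.8 mm^2


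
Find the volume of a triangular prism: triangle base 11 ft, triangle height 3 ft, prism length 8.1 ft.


Shape: triangular prism
Triangle base = 11 ft, triangle height = 3 ft, prism length L = 8.1 ft
Formula: V = (1/2 * b * h_tri) * L
Cross-section area = 0.5 * 11 * 3 = 16.5
V = 16.5 * 8.1
V = 133.65
133.65 ft^3


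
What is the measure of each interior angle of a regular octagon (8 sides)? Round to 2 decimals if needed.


Shape: regular octagon (8 sides)
Formula: interior angle = (n - 2) * 180 / n
(n - 2) = 6
(n - 2) * 180 = 1080
angle = 1080 / 8
angle = 135
135 degrees


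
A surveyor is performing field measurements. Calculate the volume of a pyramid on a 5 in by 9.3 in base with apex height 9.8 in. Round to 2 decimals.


Shape: rectangular pyramid
Base: 5 in x 9.3 in, Height h = 9.8 in
Formula: V = (1/3) * base_area * h
base_area = 5 * 9.3 = 46.5
base_area * h = 46.5 * 9.8 = 455.7
V = 455.7 / 3
V = 151.9
151.9 in^3


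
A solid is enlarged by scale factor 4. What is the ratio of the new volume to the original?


Linear scale factor k = 4
Rule: under a linear scaling by k, volumes scale by k^3.
k^3 = 4 * 4 * 4
k^3 = 16 * 4
k^3 = 64
Volume scales by a factor of 64.
64 (dimensionless)


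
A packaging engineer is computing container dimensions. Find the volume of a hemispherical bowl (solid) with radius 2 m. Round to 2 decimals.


Shape: hemisphere (half of a sphere)
Radius r = 2 m
Formula: V = (1/2) * (4/3) * pi * r^3 = (2/3) * pi * r^3
r^3 = 8
(2/3) * 8 = 5.333333
V = 5.333333 * pi
V = 16.76
16.76 m^3


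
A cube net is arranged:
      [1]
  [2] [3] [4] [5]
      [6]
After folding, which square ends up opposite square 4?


Net: cross layout. Take square 3 as the base (bottom).
Fold the four squares in the horizontal row up around 3: 2 -> left, 4 -> right, 5 wraps to the top.
Fold 1 and 6 up from 3: 1 -> back, 6 -> front.
Opposite pairs are therefore: (1, 6), (2, 4), (3, 5).
Face 4 is opposite face 2.
face 2


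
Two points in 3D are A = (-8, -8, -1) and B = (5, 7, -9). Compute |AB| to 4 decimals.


3D distance between two points
P1 = (-8, -8, -1), P2 = (5, 7, -9)
Formula: d = sqrt((x2-x1)^2 + (y2-y1)^2 + (z2-z1)^2)
dx = 5 - -8 = 13
dy = 7 - -8 = 15
dz = -9 - -1 = -8
dx^2 + dy^2 + dz^2 = 169 + 225 + 64 = 458
d = sqrt(458)
d = 21.4009
21.4009 units


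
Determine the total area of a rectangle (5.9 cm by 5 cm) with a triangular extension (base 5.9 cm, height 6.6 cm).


Composite shape: rectangle + triangle
Rectangle area = 5.9 * 5 = 29.5
Triangle area = 0.5 * 5.9 * 6.6 = 19.47
Total = 29.5 + 19.47
Total = 48.97
48.97 cm^2


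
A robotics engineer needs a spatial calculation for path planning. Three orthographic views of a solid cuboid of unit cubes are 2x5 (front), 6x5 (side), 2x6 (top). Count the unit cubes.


Orthographic views of a solid rectangular block:
Front view 2 x 5 -> length = 2, height = 5
Side view 6 x 5 -> width = 6, height = 5 (consistent)
Top view 2 x 6 -> confirms length = 2, width = 6
The block is 2 x 6 x 5.
Total unit cubes = 2 * 6 * 5 = 60
60 unit cubes


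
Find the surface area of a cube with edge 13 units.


Shape: cube
Side s = 13 units
A cube has 6 square faces.
Formula: SA = 6 * s^2
s^2 = 169
SA = 6 * 169
SA = 1014
1014 units^2


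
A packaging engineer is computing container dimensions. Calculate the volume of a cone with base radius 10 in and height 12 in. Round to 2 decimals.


Shape: cone
Radius r = 10 in, Height h = 12 in
Formula: V = (1/3) * pi * r^2 * h
r^2 = 100
pi * r^2 * h = pi * 100 * 12 = 1200 * pi
V = 1200 * pi / 3
V = 1256.64
1256.64 in^3


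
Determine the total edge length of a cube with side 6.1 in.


Shape: cube
Side s = 6.1 in
A cube has 12 edges, all equal.
Formula: total edge length = 12 * s
Total = 12 * 6.1
Total = 73.2
73.2 in


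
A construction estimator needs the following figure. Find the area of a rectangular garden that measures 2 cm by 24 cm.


Shape: rectangle
Length l = 2 cm, Width w = 24 cm
Formula: A = l * w
A = 2 * 24
A = 48
48 cm^2


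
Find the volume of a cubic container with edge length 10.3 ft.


Shape: cube
Side s = 10.3 ft
Formula: V = s^3
V = 10.3 * 10.3 * 10.3
V = 106.09 * 10.3
V = 1092.727
1092.727 ft^3


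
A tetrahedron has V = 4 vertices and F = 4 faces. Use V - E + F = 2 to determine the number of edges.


Polyhedron: tetrahedron
Euler's formula for convex polyhedra: V - E + F = 2
Given: V = 4 vertices and F = 4 faces
Solve for E:
E = V + F - 2 = 4 + 4 - 2 = 6
6 edges


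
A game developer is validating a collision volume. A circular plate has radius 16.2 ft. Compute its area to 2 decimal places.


Shape: circle
Radius r = 16.2 ft
Formula: A = pi * r^2
r^2 = 16.2^2 = 262.44
A = pi * 262.44
A = 824.48
824.48 ft^2


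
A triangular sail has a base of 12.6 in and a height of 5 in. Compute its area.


Shape: triangle
Base b = 12.6 in, Height h = 5 in
Formula: A = (1/2) * b * h
A = 0.5 * 12.6 * 5
A = 0.5 * 63
A = 31.5
31.5 in^2


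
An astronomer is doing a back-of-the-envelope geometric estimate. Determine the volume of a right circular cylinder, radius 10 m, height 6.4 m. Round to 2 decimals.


Shape: cylinder
Radius r = 10 m, Height h = 6.4 m
Formula: V = pi * r^2 * h
r^2 = 100
V = pi * 100 * 6.4
V = 640 * pi
V = 2010.62
2010.62 m^3


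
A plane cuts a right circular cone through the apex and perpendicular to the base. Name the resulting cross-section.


Solid: right circular cone
Cutting plane: through the apex and perpendicular to the base
Visualize the intersection of the plane with the solid's surface.
The boundary of the cut region is a isosceles triangle.
isosceles triangle


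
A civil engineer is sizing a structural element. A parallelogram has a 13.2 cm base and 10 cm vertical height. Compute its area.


Shape: parallelogram
Base b = 13.2 cm, Height h = 10 cm
Formula: A = b * h
A = 13.2 * 10
A = 132
132 cm^2


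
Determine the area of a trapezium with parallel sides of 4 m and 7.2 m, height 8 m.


Shape: trapezoid
Parallel sides a = 4 m, b = 7.2 m; Height h = 8 m
Formula: A = (a + b) * h / 2
a + b = 4 + 7.2 = 11.2
A = 11.2 * 8 / 2
A = 89.6 / 2
A = 44.8
44.8 m^2


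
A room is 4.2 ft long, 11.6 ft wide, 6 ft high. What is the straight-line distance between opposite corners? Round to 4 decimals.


Shape: rectangular box (space diagonal)
l = 4.2 ft, w = 11.6 ft, h = 6 ft
Visualize: the diagonal of the base, then a right triangle with that diagonal and the height.
Formula: d = sqrt(l^2 + w^2 + h^2)
l^2 + w^2 + h^2 = 17.64 + 134.56 + 36 = 188.2
d = sqrt(188.2)
d = 13.7186
13.7186 ft


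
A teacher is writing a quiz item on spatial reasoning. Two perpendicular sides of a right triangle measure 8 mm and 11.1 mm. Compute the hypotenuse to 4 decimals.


Shape: right triangle
Legs a = 8 mm, b = 11.1 mm
Formula: c = sqrt(a^2 + b^2)
a^2 = 64, b^2 = 123.21
a^2 + b^2 = 187.21
c = sqrt(187.21)
c = 13.6825
13.6825 mm


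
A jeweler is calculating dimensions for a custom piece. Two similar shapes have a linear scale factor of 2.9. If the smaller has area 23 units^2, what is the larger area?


Linear scale factor k = 2.9
Original area = 23 units^2
Rule: under a linear scaling by k, areas scale by k^2.
k^2 = 2.9^2 = 8.41
New area = 23 * 8.41
New area = 193.43
193.43 units^2


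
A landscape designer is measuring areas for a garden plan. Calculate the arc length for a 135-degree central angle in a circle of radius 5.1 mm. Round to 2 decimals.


Shape: circular arc
Radius r = 5.1 mm, Angle = 135 degrees
Formula: L = (angle/360) * 2 * pi * r
2 * pi * r = 10.2 * pi
L = (135/360) * 10.2 * pi
L = 3.825 * pi
L = 12.02
12.02 mm


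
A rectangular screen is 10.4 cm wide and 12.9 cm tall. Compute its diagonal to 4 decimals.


Shape: rectangle (diagonal via Pythagoras)
Sides: 10.4 cm and 12.9 cm
Formula: d = sqrt(l^2 + w^2)
l^2 = 108.16, w^2 = 166.41
l^2 + w^2 = 274.57
d = sqrt(274.57)
d = 16.5702
16.5702 cm


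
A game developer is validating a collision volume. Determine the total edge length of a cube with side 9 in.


Shape: cube
Side s = 9 in
A cube has 12 edges, all equal.
Formula: total edge length = 12 * s
Total = 12 * 9
Total = 108
108 in


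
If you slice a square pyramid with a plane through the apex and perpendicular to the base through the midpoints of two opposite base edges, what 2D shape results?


Solid: square pyramid
Cutting plane: through the apex and perpendicular to the base through the midpoints of two opposite base edges
Visualize the intersection of the plane with the solid's surface.
The boundary of the cut region is a isosceles triangle.
isosceles triangle


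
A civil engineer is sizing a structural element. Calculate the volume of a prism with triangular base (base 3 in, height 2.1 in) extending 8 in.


Shape: triangular prism
Triangle base = 3 in, triangle height = 2.1 in, prism length L = 8 in
Formula: V = (1/2 * b * h_tri) * L
Cross-section area = 0.5 * 3 * 2.1 = 3.15
V = 3.15 * 8
V = 25.2
25.2 in^3


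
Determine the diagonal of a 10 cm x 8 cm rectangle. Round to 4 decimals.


Shape: rectangle (diagonal via Pythagoras)
Sides: 10 cm and 8 cm
Formula: d = sqrt(l^2 + w^2)
l^2 = 100, w^2 = 64
l^2 + w^2 = 164
d = sqrt(164)
d = 12.8062
12.8062 cm


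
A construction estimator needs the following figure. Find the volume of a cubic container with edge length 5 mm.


Shape: cube
Side s = 5 mm
Formula: V = s^3
V = 5 * 5 * 5
V = 25 * 5
V = 125
125 mm^3


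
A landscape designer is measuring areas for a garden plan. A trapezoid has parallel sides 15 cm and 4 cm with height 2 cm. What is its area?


Shape: trapezoid
Parallel sides a = 15 cm, b = 4 cm; Height h = 2 cm
Formula: A = (a + b) * h / 2
a + b = 15 + 4 = 19
A = 19 * 2 / 2
A = 38 / 2
A = 19
19 cm^2


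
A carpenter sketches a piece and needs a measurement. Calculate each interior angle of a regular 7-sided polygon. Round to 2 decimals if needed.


Shape: regular heptagon (7 sides)
Formula: interior angle = (n - 2) * 180 / n
(n - 2) = 5
(n - 2) * 180 = 900
angle = 900 / 7
angle = 128.57
128.57 degrees


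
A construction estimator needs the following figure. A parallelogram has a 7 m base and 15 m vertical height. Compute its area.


Shape: parallelogram
Base b = 7 m, Height h = 15 m
Formula: A = b * h
A = 7 * 15
A = 105
105 m^2


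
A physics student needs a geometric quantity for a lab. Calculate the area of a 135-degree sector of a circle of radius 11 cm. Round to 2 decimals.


Shape: circular sector
Radius r = 11 cm, Angle = 135 degrees
Formula: A = (angle/360) * pi * r^2
r^2 = 121
Fraction of circle = 135/360
A = (135/360) * pi * 121
A = 45.375 * pi
A = 142.55
142.55 cm^2


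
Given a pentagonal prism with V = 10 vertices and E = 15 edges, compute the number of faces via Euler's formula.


Polyhedron: pentagonal prism
Euler's formula for convex polyhedra: V - E + F = 2
Given: V = 10 vertices and E = 15 edges
Solve for F:
F = 2 + E - V = 2 + 15 - 10 = 7
7 faces


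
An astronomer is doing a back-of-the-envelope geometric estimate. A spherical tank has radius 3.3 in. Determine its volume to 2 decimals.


Shape: sphere
Radius r = 3.3 in
Formula: V = (4/3) * pi * r^3
r^3 = 35.937
(4/3) * 35.937 = 47.916
V = 47.916 * pi
V = 150.53
150.53 in^3


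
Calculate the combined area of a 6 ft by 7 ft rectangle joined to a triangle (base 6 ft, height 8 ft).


Composite shape: rectangle + triangle
Rectangle area = 6 * 7 = 42
Triangle area = 0.5 * 6 * 8 = 24
Total = 42 + 24
Total = 66
66 ft^2


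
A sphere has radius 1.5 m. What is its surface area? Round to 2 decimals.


Shape: sphere
Radius r = 1.5 m
Formula: SA = 4 * pi * r^2
r^2 = 2.25
SA = 4 * pi * 2.25
SA = 9 * pi
SA = 28.27
28.27 m^2


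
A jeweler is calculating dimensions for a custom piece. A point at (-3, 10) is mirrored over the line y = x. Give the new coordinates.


Transformation: reflection
Original point: (-3, 10)
Rule for reflection over y = x: (x, y) -> (y, x)
Apply: (-3, 10) -> (10, -3)
(10, -3)


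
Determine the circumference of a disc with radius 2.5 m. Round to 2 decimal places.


Shape: circle
Radius r = 2.5 m
Formula: C = 2 * pi * r
C = 2 * pi * 2.5
C = 5 * pi
C = 15.71
15.71 m


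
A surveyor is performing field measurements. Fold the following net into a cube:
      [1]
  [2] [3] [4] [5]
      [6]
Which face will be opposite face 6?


Net: cross layout. Take square 3 as the base (bottom).
Fold the four squares in the horizontal row up around 3: 2 -> left, 4 -> right, 5 wraps to the top.
Fold 1 and 6 up from 3: 1 -> back, 6 -> front.
Opposite pairs are therefore: (1, 6), (2, 4), (3, 5).
Face 6 is opposite face 1.
face 1


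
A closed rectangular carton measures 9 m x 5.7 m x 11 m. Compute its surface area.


Shape: rectangular prism
l = 9 m, w = 5.7 m, h = 11 m
Formula: SA = 2(lw + lh + wh)
lw = 51.3, lh = 99, wh = 62.7
lw + lh + wh = 213
SA = 2 * 213
SA = 426
426 m^2


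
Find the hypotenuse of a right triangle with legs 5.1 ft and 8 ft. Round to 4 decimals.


Shape: right triangle
Legs a = 5.1 ft, b = 8 ft
Formula: c = sqrt(a^2 + b^2)
a^2 = 26.01, b^2 = 64
a^2 + b^2 = 90.01
c = sqrt(90.01)
c = 9.4874
9.4874 ft


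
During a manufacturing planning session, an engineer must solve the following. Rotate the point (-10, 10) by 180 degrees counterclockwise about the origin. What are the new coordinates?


Transformation: rotation about the origin
Original point: (-10, 10)
Rule for 180 deg: (x, y) -> (-x, -y)
Apply: (-10, 10) -> (10, -10)
(10, -10)


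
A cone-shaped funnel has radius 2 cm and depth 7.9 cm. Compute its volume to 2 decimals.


Shape: cone
Radius r = 2 cm, Height h = 7.9 cm
Formula: V = (1/3) * pi * r^2 * h
r^2 = 4
pi * r^2 * h = pi * 4 * 7.9 = 31.6 * pi
V = 31.6 * pi / 3
V = 33.09
33.09 cm^3


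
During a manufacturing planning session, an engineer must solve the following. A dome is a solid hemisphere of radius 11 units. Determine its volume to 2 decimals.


Shape: hemisphere (half of a sphere)
Radius r = 11 units
Formula: V = (1/2) * (4/3) * pi * r^3 = (2/3) * pi * r^3
r^3 = 1331
(2/3) * 1331 = 887.333333
V = 887.333333 * pi
V = 2787.64
2787.64 units^3


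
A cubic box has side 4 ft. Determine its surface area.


Shape: cube
Side s = 4 ft
A cube has 6 square faces.
Formula: SA = 6 * s^2
s^2 = 16
SA = 6 * 16
SA = 96
96 ft^2


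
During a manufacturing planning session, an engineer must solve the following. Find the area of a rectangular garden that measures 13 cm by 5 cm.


Shape: rectangle
Length l = 13 cm, Width w = 5 cm
Formula: A = l * w
A = 13 * 5
A = 65
65 cm^2


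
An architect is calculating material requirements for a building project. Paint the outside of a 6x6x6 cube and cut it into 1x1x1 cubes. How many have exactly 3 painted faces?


Large cube: 6 x 6 x 6, cut into unit cubes.
Cubes with 3 painted faces are at the corners. A cube always has 8 corners.
Count = 8
8 unit cubes


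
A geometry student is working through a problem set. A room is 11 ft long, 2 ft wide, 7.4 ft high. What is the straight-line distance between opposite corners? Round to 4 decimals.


Shape: rectangular box (space diagonal)
l = 11 ft, w = 2 ft, h = 7.4 ft
Visualize: the diagonal of the base, then a right triangle with that diagonal and the height.
Formula: d = sqrt(l^2 + w^2 + h^2)
l^2 + w^2 + h^2 = 121 + 4 + 54.76 = 179.76
d = sqrt(179.76)
d = 13.4075
13.4075 ft


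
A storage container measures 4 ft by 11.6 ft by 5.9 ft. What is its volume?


Shape: rectangular prism
l = 4 ft, w = 11.6 ft, h = 5.9 ft
Formula: V = l * w * h
V = 4 * 11.6 * 5.9
V = 46.4 * 5.9
V = 273.76
273.76 ft^3


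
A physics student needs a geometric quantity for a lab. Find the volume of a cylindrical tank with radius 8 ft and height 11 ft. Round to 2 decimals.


Shape: cylinder
Radius r = 8 ft, Height h = 11 ft
Formula: V = pi * r^2 * h
r^2 = 64
V = pi * 64 * 11
V = 704 * pi
V = 2211.68
2211.68 ft^3


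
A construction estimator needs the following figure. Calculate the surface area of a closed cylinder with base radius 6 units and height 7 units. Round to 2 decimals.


Shape: closed cylinder
Radius r = 6 units, Height h = 7 units
Formula: SA = 2*pi*r^2 + 2*pi*r*h = 2*pi*r*(r + h)
r + h = 13
2 * r * (r + h) = 2 * 6 * 13 = 156
SA = 156 * pi
SA = 490.09
490.09 units^2


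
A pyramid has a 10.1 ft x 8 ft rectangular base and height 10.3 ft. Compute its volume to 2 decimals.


Shape: rectangular pyramid
Base: 10.1 ft x 8 ft, Height h = 10.3 ft
Formula: V = (1/3) * base_area * h
base_area = 10.1 * 8 = 80.8
base_area * h = 80.8 * 10.3 = 832.24
V = 832.24 / 3
V = 277.41
277.41 ft^3


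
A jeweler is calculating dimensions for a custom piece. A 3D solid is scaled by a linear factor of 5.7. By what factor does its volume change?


Linear scale factor k = 5.7
Rule: under a linear scaling by k, volumes scale by k^3.
k^3 = 5.7 * 5.7 * 5.7
k^3 = 32.49 * 5.7
k^3 = 185.193
Volume scales by a factor of 185.193.
185.193 (dimensionless)


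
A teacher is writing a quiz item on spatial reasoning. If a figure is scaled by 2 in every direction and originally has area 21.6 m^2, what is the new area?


Linear scale factor k = 2
Original area = 21.6 m^2
Rule: under a linear scaling by k, areas scale by k^2.
k^2 = 2^2 = 4
New area = 21.6 * 4
New area = 86.4
86.4 m^2


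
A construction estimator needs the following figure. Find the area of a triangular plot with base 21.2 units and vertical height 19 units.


Shape: triangle
Base b = 21.2 units, Height h = 19 units
Formula: A = (1/2) * b * h
A = 0.5 * 21.2 * 19
A = 0.5 * 402.8
A = 201.4
201.4 units^2


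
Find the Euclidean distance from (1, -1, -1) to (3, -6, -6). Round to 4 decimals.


3D distance between two points
P1 = (1, -1, -1), P2 = (3, -6, -6)
Formula: d = sqrt((x2-x1)^2 + (y2-y1)^2 + (z2-z1)^2)
dx = 3 - 1 = 2
dy = -6 - -1 = -5
dz = -6 - -1 = -5
dx^2 + dy^2 + dz^2 = 4 + 25 + 25 = 54
d = sqrt(54)
d = 7.3485
7.3485 units


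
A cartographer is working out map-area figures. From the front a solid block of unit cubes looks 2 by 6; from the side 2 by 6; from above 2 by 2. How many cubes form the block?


Orthographic views of a solid rectangular block:
Front view 2 x 6 -> length = 2, height = 6
Side view 2 x 6 -> width = 2, height = 6 (consistent)
Top view 2 x 2 -> confirms length = 2, width = 2
The block is 2 x 2 x 6.
Total unit cubes = 2 * 2 * 6 = 24
24 unit cubes


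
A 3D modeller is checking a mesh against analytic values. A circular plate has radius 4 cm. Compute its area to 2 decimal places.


Shape: circle
Radius r = 4 cm
Formula: A = pi * r^2
r^2 = 4^2 = 16
A = pi * 16
A = 50.27
50.27 cm^2


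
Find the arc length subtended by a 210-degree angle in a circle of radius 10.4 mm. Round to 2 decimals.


Shape: circular arc
Radius r = 10.4 mm, Angle = 210 degrees
Formula: L = (angle/360) * 2 * pi * r
2 * pi * r = 20.8 * pi
L = (210/360) * 20.8 * pi
L = 12.133333 * pi
L = 38.12
38.12 mm


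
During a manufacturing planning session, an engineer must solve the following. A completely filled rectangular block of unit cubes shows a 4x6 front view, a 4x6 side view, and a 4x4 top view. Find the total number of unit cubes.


Orthographic views of a solid rectangular block:
Front view 4 x 6 -> length = 4, height = 6
Side view 4 x 6 -> width = 4, height = 6 (consistent)
Top view 4 x 4 -> confirms length = 4, width = 4
The block is 4 x 4 x 6.
Total unit cubes = 4 * 4 * 6 = 96
96 unit cubes


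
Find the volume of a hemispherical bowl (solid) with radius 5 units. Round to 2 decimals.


Shape: hemisphere (half of a sphere)
Radius r = 5 units
Formula: V = (1/2) * (4/3) * pi * r^3 = (2/3) * pi * r^3
r^3 = 125
(2/3) * 125 = 83.333333
V = 83.333333 * pi
V = 261.8
261.8 units^3


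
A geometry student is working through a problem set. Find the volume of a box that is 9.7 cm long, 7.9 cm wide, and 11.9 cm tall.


Shape: rectangular prism
l = 9.7 cm, w = 7.9 cm, h = 11.9 cm
Formula: V = l * w * h
V = 9.7 * 7.9 * 11.9
V = 76.63 * 11.9
V = 911.897
911.897 cm^3


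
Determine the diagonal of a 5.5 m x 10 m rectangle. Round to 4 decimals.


Shape: rectangle (diagonal via Pythagoras)
Sides: 5.5 m and 10 m
Formula: d = sqrt(l^2 + w^2)
l^2 = 30.25, w^2 = 100
l^2 + w^2 = 130.25
d = sqrt(130.25)
d = 11.4127
11.4127 m


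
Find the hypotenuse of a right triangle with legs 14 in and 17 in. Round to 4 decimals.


Shape: right triangle
Legs a = 14 in, b = 17 in
Formula: c = sqrt(a^2 + b^2)
a^2 = 196, b^2 = 289
a^2 + b^2 = 485
c = sqrt(485)
c = 22.0227
22.0227 in


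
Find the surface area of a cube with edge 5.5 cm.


Shape: cube
Side s = 5.5 cm
A cube has 6 square faces.
Formula: SA = 6 * s^2
s^2 = 30.25
SA = 6 * 30.25
SA = 181.5
181.5 cm^2


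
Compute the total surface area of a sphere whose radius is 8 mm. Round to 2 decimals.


Shape: sphere
Radius r = 8 mm
Formula: SA = 4 * pi * r^2
r^2 = 64
SA = 4 * pi * 64
SA = 256 * pi
SA = 804.25
804.25 mm^2


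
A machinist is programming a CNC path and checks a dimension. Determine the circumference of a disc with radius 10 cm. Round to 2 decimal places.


Shape: circle
Radius r = 10 cm
Formula: C = 2 * pi * r
C = 2 * pi * 10
C = 20 * pi
C = 62.83
62.83 cm


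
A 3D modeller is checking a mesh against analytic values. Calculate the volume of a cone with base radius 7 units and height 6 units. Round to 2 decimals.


Shape: cone
Radius r = 7 units, Height h = 6 units
Formula: V = (1/3) * pi * r^2 * h
r^2 = 49
pi * r^2 * h = pi * 49 * 6 = 294 * pi
V = 294 * pi / 3
V = 307.88
307.88 units^3


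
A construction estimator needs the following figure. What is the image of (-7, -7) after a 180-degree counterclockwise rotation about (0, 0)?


Transformation: rotation about the origin
Original point: (-7, -7)
Rule for 180 deg: (x, y) -> (-x, -y)
Apply: (-7, -7) -> (7, 7)
(7, 7)


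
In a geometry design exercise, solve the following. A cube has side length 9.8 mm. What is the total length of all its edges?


Shape: cube
Side s = 9.8 mm
A cube has 12 edges, all equal.
Formula: total edge length = 12 * s
Total = 12 * 9.8
Total = 117.6
117.6 mm


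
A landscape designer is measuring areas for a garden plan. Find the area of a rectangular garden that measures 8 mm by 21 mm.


Shape: rectangle
Length l = 8 mm, Width w = 21 mm
Formula: A = l * w
A = 8 * 21
A = 168
168 mm^2


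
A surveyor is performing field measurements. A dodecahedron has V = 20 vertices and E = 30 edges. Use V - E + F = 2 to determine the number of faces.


Polyhedron: dodecahedron
Euler's formula for convex polyhedra: V - E + F = 2
Given: V = 20 vertices and E = 30 edges
Solve for F:
F = 2 + E - V = 2 + 30 - 20 = 12
12 faces


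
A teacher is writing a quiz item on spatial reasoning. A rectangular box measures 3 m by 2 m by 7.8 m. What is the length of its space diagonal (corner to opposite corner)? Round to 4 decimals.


Shape: rectangular box (space diagonal)
l = 3 m, w = 2 m, h = 7.8 m
Visualize: the diagonal of the base, then a right triangle with that diagonal and the height.
Formula: d = sqrt(l^2 + w^2 + h^2)
l^2 + w^2 + h^2 = 9 + 4 + 60.84 = 73.84
d = sqrt(73.84)
d = 8.593
8.593 m


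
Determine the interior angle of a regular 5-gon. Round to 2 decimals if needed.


Shape: regular pentagon (5 sides)
Formula: interior angle = (n - 2) * 180 / n
(n - 2) = 3
(n - 2) * 180 = 540
angle = 540 / 5
angle = 108
108 degrees


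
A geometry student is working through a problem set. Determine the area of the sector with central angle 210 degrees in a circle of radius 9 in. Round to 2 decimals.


Shape: circular sector
Radius r = 9 in, Angle = 210 degrees
Formula: A = (angle/360) * pi * r^2
r^2 = 81
Fraction of circle = 210/360
A = (210/360) * pi * 81
A = 47.25 * pi
A = 148.44
148.44 in^2


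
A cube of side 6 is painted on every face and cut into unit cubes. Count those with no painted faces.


Large cube: 6 x 6 x 6, cut into unit cubes.
n = 6, so n - 2 = 4
Unpainted cubes form the interior (n - 2)^3 block.
(n - 2)^3 = 4^3 = 64
64 unit cubes


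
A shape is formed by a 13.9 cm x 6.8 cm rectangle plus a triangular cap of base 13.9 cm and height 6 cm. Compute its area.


Composite shape: rectangle + triangle
Rectangle area = 13.9 * 6.8 = 94.52
Triangle area = 0.5 * 13.9 * 6 = 41.7
Total = 94.52 + 41.7
Total = 136.22
136.22 cm^2


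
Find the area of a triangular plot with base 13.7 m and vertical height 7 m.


Shape: triangle
Base b = 13.7 m, Height h = 7 m
Formula: A = (1/2) * b * h
A = 0.5 * 13.7 * 7
A = 0.5 * 95.9
A = 47.95
47.95 m^2


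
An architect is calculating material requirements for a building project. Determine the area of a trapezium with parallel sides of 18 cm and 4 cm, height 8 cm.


Shape: trapezoid
Parallel sides a = 18 cm, b = 4 cm; Height h = 8 cm
Formula: A = (a + b) * h / 2
a + b = 18 + 4 = 22
A = 22 * 8 / 2
A = 176 / 2
A = 88
88 cm^2


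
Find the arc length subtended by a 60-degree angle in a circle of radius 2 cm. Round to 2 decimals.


Shape: circular arc
Radius r = 2 cm, Angle = 60 degrees
Formula: L = (angle/360) * 2 * pi * r
2 * pi * r = 4 * pi
L = (60/360) * 4 * pi
L = 0.666667 * pi
L = 2.09
2.09 cm


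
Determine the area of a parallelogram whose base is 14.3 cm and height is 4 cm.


Shape: parallelogram
Base b = 14.3 cm, Height h = 4 cm
Formula: A = b * h
A = 14.3 * 4
A = 57.2
57.2 cm^2


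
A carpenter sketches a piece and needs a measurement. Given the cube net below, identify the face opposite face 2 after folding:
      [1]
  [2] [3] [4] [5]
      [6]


Net: cross layout. Take square 3 as the base (bottom).
Fold the four squares in the horizontal row up around 3: 2 -> left, 4 -> right, 5 wraps to the top.
Fold 1 and 6 up from 3: 1 -> back, 6 -> front.
Opposite pairs are therefore: (1, 6), (2, 4), (3, 5).
Face 2 is opposite face 4.
face 4


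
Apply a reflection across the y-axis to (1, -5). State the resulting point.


Transformation: reflection
Original point: (1, -5)
Rule for reflection over the y-axis: (x, y) -> (-x, y)
Apply: (1, -5) -> (-1, -5)
(-1, -5)


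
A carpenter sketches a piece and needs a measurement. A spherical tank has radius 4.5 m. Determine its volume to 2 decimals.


Shape: sphere
Radius r = 4.5 m
Formula: V = (4/3) * pi * r^3
r^3 = 91.125
(4/3) * 91.125 = 121.5
V = 121.5 * pi
V = 381.7
381.7 m^3


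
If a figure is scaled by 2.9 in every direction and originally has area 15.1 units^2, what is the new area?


Linear scale factor k = 2.9
Original area = 15.1 units^2
Rule: under a linear scaling by k, areas scale by k^2.
k^2 = 2.9^2 = 8.41
New area = 15.1 * 8.41
New area = 126.991
126.991 units^2


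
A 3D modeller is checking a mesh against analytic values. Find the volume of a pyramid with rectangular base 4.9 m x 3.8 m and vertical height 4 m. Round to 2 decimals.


Shape: rectangular pyramid
Base: 4.9 m x 3.8 m, Height h = 4 m
Formula: V = (1/3) * base_area * h
base_area = 4.9 * 3.8 = 18.62
base_area * h = 18.62 * 4 = 74.48
V = 74.48 / 3
V = 24.83
24.83 m^3


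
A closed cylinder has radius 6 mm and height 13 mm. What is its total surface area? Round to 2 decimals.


Shape: closed cylinder
Radius r = 6 mm, Height h = 13 mm
Formula: SA = 2*pi*r^2 + 2*pi*r*h = 2*pi*r*(r + h)
r + h = 19
2 * r * (r + h) = 2 * 6 * 19 = 228
SA = 228 * pi
SA = 716.28
716.28 mm^2


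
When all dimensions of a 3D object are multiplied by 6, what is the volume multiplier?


Linear scale factor k = 6
Rule: under a linear scaling by k, volumes scale by k^3.
k^3 = 6 * 6 * 6
k^3 = 36 * 6
k^3 = 216
Volume scales by a factor of 216.
216 (dimensionless)


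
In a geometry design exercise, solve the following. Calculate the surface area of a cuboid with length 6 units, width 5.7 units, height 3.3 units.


Shape: rectangular prism
l = 6 units, w = 5.7 units, h = 3.3 units
Formula: SA = 2(lw + lh + wh)
lw = 34.2, lh = 19.8, wh = 18.81
lw + lh + wh = 72.81
SA = 2 * 72.81
SA = 145.62
145.62 units^2


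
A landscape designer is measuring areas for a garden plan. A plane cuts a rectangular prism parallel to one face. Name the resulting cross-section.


Solid: rectangular prism
Cutting plane: parallel to one face
Visualize the intersection of the plane with the solid's surface.
The boundary of the cut region is a rectangle.
rectangle


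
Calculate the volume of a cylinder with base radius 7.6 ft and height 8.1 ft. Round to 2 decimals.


Shape: cylinder
Radius r = 7.6 ft, Height h = 8.1 ft
Formula: V = pi * r^2 * h
r^2 = 57.76
V = pi * 57.76 * 8.1
V = 467.856 * pi
V = 1469.81
1469.81 ft^3


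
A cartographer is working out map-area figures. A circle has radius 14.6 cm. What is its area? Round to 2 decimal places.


Shape: circle
Radius r = 14.6 cm
Formula: A = pi * r^2
r^2 = 14.6^2 = 213.16
A = pi * 213.16
A = 669.66
669.66 cm^2


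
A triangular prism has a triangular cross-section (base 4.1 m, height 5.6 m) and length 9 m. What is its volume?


Shape: triangular prism
Triangle base = 4.1 m, triangle height = 5.6 m, prism length L = 9 m
Formula: V = (1/2 * b * h_tri) * L
Cross-section area = 0.5 * 4.1 * 5.6 = 11.48
V = 11.48 * 9
V = 103.32
103.32 m^3


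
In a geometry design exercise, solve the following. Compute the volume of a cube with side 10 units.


Shape: cube
Side s = 10 units
Formula: V = s^3
V = 10 * 10 * 10
V = 100 * 10
V = 1000
1000 units^3


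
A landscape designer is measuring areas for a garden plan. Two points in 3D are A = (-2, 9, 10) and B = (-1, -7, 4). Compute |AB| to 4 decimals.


3D distance between two points
P1 = (-2, 9, 10), P2 = (-1, -7, 4)
Formula: d = sqrt((x2-x1)^2 + (y2-y1)^2 + (z2-z1)^2)
dx = -1 - -2 = 1
dy = -7 - 9 = -16
dz = 4 - 10 = -6
dx^2 + dy^2 + dz^2 = 1 + 256 + 36 = 293
d = sqrt(293)
d = 17.1172
17.1172 units


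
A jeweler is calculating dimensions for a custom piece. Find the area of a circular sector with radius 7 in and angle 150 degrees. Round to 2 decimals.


Shape: circular sector
Radius r = 7 in, Angle = 150 degrees
Formula: A = (angle/360) * pi * r^2
r^2 = 49
Fraction of circle = 150/360
A = (150/360) * pi * 49
A = 20.416667 * pi
A = 64.14
64.14 in^2


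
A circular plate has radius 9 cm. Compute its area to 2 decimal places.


Shape: circle
Radius r = 9 cm
Formula: A = pi * r^2
r^2 = 9^2 = 81
A = pi * 81
A = 254.47
254.47 cm^2


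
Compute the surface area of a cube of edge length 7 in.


Shape: cube
Side s = 7 in
A cube has 6 square faces.
Formula: SA = 6 * s^2
s^2 = 49
SA = 6 * 49
SA = 294
294 in^2


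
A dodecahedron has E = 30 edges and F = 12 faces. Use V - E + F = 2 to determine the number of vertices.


Polyhedron: dodecahedron
Euler's formula for convex polyhedra: V - E + F = 2
Given: E = 30 edges and F = 12 faces
Solve for V:
V = 2 + E - F = 2 + 30 - 12 = 20
20 vertices


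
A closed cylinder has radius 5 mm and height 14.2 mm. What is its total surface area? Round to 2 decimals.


Shape: closed cylinder
Radius r = 5 mm, Height h = 14.2 mm
Formula: SA = 2*pi*r^2 + 2*pi*r*h = 2*pi*r*(r + h)
r + h = 19.2
2 * r * (r + h) = 2 * 5 * 19.2 = 192
SA = 192 * pi
SA = 603.19
603.19 mm^2


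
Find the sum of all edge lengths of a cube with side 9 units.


Shape: cube
Side s = 9 units
A cube has 12 edges, all equal.
Formula: total edge length = 12 * s
Total = 12 * 9
Total = 108
108 units


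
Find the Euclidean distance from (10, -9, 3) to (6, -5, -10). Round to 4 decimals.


3D distance between two points
P1 = (10, -9, 3), P2 = (6, -5, -10)
Formula: d = sqrt((x2-x1)^2 + (y2-y1)^2 + (z2-z1)^2)
dx = 6 - 10 = -4
dy = -5 - -9 = 4
dz = -10 - 3 = -13
dx^2 + dy^2 + dz^2 = 16 + 16 + 169 = 201
d = sqrt(201)
d = 14.1774
14.1774 units


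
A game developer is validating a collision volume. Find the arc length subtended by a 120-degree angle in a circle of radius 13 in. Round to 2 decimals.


Shape: circular arc
Radius r = 13 in, Angle = 120 degrees
Formula: L = (angle/360) * 2 * pi * r
2 * pi * r = 26 * pi
L = (120/360) * 26 * pi
L = 8.666667 * pi
L = 27.23
27.23 in


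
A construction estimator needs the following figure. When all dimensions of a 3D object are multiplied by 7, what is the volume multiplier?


Linear scale factor k = 7
Rule: under a linear scaling by k, volumes scale by k^3.
k^3 = 7 * 7 * 7
k^3 = 49 * 7
k^3 = 343
Volume scales by a factor of 343.
343 (dimensionless)


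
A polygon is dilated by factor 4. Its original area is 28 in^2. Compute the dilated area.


Linear scale factor k = 4
Original area = 28 in^2
Rule: under a linear scaling by k, areas scale by k^2.
k^2 = 4^2 = 16
New area = 28 * 16
New area = 448
448 in^2


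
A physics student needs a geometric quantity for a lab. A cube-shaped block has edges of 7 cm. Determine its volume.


Shape: cube
Side s = 7 cm
Formula: V = s^3
V = 7 * 7 * 7
V = 49 * 7
V = 343
343 cm^3
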